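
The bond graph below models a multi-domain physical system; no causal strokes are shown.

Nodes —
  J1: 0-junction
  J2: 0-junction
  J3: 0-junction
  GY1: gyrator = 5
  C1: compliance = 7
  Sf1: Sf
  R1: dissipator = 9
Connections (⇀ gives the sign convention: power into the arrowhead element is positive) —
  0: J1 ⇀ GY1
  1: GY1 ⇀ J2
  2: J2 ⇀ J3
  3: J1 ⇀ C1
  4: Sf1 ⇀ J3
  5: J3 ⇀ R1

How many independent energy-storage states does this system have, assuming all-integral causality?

b4 →Sf1  (source Sf1 imposes f)
b3 →J1  (C1: C, integral causality)
b0 →GY1  (J1: bond 3 brought effort, rest push out)
b1 →GY1  (GY GY1: same side as bond 0)
b2 →J2  (J2 needs exactly one e-in)
b5 →J3  (closing 0-jn rule on J3)

1  (C1 all integral)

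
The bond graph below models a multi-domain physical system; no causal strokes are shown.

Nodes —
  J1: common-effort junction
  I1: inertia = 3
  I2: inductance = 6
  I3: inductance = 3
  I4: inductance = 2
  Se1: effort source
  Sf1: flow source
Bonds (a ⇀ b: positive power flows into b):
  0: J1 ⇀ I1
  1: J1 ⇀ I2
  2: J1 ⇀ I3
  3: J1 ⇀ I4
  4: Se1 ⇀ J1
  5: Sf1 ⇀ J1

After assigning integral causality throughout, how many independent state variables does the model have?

4  (I1, I2, I3, I4 all integral)

bond 4 stroke→J1  (Se1 fixes effort; stroke away)
bond 5 stroke→Sf1  (Sf1 (Sf) sets flow on bond)
bond 0 stroke→I1  (common-e at J1 fixed by 4)
bond 1 stroke→I2  (common-e at J1 fixed by 4)
bond 2 stroke→I3  (0-jn J1 has e-setter on 4)
bond 3 stroke→I4  (J1 effort already set via bond 4)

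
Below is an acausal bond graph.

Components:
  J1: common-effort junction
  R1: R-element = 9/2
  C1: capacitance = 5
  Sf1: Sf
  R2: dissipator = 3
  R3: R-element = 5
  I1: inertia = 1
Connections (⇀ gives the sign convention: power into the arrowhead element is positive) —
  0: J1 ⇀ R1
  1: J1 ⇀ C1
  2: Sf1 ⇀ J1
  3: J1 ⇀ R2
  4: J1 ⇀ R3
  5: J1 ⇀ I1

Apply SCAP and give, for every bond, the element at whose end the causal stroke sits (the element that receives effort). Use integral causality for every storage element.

bond 0 stroke at R1
bond 1 stroke at J1
bond 2 stroke at Sf1
bond 3 stroke at R2
bond 4 stroke at R3
bond 5 stroke at I1

#2 |Sf1  (Sf1: flow source, stroke at near end)
#1 |J1  (C1 integral (e out))
#0 |R1  (J1: bond 1 brought effort, rest push out)
#3 |R2  (common-e at J1 fixed by 1)
#4 |R3  (common-e at J1 fixed by 1)
#5 |I1  (0-jn J1 has e-setter on 1)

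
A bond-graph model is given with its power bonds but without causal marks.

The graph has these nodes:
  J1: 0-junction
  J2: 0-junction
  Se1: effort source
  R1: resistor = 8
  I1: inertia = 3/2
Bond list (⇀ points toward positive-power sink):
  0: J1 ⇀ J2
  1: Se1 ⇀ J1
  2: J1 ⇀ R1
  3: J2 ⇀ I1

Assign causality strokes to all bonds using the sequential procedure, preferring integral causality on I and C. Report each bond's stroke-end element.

bond 1 |J1  (source Se1 imposes e)
bond 0 |J2  (J1 effort already set via bond 1)
bond 2 |R1  (common-e at J1 fixed by 1)
bond 3 |I1  (0-jn J2 has e-setter on 0)

bond 0 stroke at J2
bond 1 stroke at J1
bond 2 stroke at R1
bond 3 stroke at I1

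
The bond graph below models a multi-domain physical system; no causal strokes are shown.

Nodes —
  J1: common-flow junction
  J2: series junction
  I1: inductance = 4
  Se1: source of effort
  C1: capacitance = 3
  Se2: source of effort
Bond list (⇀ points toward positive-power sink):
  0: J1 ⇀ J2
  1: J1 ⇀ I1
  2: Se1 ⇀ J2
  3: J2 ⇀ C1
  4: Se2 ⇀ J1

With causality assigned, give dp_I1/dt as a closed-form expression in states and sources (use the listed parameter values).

dp_I1/dt = E_Se1 + E_Se2 - q_C1/3

#2 |J2  (source Se1 imposes e)
#4 |J1  (Se2 fixes effort; stroke away)
#1 |I1  (I1 outputs flow p/I1)
#0 |J1  (common-f at J1 fixed by 1)
#3 |J2  (1-jn J2 has f-setter on 0)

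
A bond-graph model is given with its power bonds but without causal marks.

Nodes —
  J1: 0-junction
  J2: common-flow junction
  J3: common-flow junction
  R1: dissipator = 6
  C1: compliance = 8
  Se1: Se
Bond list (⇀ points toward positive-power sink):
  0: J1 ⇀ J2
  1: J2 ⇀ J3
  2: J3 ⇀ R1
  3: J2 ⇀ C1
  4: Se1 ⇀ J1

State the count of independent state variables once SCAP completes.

1  (C1 all integral)

β4 stroke→J1  (Se1: effort source, stroke at far end)
β0 stroke→J2  (J1: bond 4 brought effort, rest push out)
β3 stroke→J2  (prefer integral on C1)
β1 stroke→J3  (J2: last free bond brings flow in)
β2 stroke→R1  (J3: last free bond brings flow in)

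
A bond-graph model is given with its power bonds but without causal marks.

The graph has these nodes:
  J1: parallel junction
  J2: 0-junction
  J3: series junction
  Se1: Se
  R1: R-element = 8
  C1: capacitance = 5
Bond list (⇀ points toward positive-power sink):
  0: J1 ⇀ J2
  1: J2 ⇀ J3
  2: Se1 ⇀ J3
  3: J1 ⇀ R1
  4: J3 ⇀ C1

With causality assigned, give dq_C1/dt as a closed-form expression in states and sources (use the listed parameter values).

dq_C1/dt = E_Se1/8 - q_C1/40

b2 stroke at J3  (Se1: effort source, stroke at far end)
b4 stroke at J3  (C1: C, integral causality)
b1 stroke at J2  (J3 needs exactly one f-in)
b0 stroke at J1  (0-jn J2 has e-setter on 1)
b3 stroke at R1  (J1: bond 0 brought effort, rest push out)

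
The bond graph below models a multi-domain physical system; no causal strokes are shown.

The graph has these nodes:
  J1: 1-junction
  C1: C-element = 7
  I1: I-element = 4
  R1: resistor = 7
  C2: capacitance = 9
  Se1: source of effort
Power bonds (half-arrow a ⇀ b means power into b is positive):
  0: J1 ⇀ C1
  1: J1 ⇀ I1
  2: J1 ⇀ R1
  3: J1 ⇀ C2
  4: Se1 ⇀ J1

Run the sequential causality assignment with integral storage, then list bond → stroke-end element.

#0 →J1
#1 →I1
#2 →J1
#3 →J1
#4 →J1

β4 |J1  (Se1 (Se) sets effort on bond)
β0 |J1  (C1 outputs effort q/C1)
β1 |I1  (I1: I, integral causality)
β2 |J1  (1-jn J1 has f-setter on 1)
β3 |J1  (J1: bond 1 brought flow, rest push out)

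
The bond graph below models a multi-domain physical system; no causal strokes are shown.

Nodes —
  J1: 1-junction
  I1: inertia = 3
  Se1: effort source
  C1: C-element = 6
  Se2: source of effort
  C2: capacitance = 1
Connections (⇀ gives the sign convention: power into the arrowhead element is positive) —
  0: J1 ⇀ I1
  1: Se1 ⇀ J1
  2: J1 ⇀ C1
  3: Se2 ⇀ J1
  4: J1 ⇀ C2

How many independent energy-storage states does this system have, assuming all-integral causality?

#1 |J1  (source Se1 imposes e)
#3 |J1  (Se2 (Se) sets effort on bond)
#0 |I1  (I1: I, integral causality)
#2 |J1  (J1: bond 0 brought flow, rest push out)
#4 |J1  (J1: bond 0 brought flow, rest push out)

3  (C1, C2, I1 all integral)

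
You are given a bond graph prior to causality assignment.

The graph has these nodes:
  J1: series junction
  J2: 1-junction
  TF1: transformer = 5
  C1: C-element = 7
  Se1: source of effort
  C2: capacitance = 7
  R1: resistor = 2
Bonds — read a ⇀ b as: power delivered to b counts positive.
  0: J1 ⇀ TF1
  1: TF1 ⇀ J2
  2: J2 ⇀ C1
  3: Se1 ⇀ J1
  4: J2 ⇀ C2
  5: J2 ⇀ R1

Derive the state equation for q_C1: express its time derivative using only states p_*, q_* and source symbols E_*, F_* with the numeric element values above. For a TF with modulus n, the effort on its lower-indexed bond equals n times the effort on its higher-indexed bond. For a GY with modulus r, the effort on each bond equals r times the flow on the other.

dq_C1/dt = E_Se1/10 - q_C1/14 - q_C2/14

bond 3 |J1  (Se1: effort source, stroke at far end)
bond 0 |TF1  (closing 1-jn rule on J1)
bond 1 |J2  (TF1: transformer flips bond 0)
bond 2 |J2  (C1 integral (e out))
bond 4 |J2  (C2 integral (e out))
bond 5 |R1  (closing 1-jn rule on J2)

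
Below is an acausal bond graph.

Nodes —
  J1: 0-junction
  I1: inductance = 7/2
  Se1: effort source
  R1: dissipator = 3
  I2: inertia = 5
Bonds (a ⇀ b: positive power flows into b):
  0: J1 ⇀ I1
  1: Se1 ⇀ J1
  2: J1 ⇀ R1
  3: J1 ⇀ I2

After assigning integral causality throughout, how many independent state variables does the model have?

b1 |J1  (Se1: effort source, stroke at far end)
b0 |I1  (J1: bond 1 brought effort, rest push out)
b2 |R1  (0-jn J1 has e-setter on 1)
b3 |I2  (J1: bond 1 brought effort, rest push out)

2  (I1, I2 all integral)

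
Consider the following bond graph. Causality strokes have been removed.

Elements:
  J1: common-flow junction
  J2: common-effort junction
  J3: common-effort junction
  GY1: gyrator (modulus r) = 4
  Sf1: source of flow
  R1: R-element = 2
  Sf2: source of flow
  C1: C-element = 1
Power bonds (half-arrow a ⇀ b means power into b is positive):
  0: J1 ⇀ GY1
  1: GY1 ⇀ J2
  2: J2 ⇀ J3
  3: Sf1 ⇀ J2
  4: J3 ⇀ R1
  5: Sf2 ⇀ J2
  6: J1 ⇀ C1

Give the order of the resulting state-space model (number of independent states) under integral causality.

bond 3 |Sf1  (Sf1 (Sf) sets flow on bond)
bond 5 |Sf2  (source Sf2 imposes f)
bond 6 |J1  (C1: C, integral causality)
bond 0 |GY1  (only one flow-in slot at J1)
bond 1 |GY1  (GY GY1: same side as bond 0)
bond 2 |J2  (closing 0-jn rule on J2)
bond 4 |J3  (J3: last free bond brings effort in)

1  (C1 all integral)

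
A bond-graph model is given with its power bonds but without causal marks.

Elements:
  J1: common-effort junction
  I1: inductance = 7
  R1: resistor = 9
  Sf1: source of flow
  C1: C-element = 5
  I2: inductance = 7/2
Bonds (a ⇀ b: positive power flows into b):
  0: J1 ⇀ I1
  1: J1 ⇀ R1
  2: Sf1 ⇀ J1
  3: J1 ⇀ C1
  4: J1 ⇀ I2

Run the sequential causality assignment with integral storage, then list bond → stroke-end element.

bond 0 →I1
bond 1 →R1
bond 2 →Sf1
bond 3 →J1
bond 4 →I2

#2 stroke→Sf1  (Sf1 (Sf) sets flow on bond)
#0 stroke→I1  (I1 integral (f out))
#3 stroke→J1  (C1 outputs effort q/C1)
#1 stroke→R1  (J1: bond 3 brought effort, rest push out)
#4 stroke→I2  (J1 effort already set via bond 3)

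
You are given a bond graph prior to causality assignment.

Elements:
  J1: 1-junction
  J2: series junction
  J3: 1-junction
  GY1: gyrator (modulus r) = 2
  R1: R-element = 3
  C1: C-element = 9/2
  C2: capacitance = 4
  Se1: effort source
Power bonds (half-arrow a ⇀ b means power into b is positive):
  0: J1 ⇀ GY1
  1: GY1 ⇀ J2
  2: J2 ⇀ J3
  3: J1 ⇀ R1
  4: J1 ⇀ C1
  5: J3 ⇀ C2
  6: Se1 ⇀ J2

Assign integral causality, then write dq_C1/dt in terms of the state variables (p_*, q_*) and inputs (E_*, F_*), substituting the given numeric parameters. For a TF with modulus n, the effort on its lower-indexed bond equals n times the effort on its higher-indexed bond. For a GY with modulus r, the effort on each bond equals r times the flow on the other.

#6 →J2  (Se1 (Se) sets effort on bond)
#4 →J1  (C1 outputs effort q/C1)
#5 →J3  (C2 integral (e out))
#2 →J2  (J3 needs exactly one f-in)
#1 →GY1  (closing 1-jn rule on J2)
#0 →GY1  (through GY1, causality inverts; strokes same side of GY1)
#3 →J1  (J1: bond 0 brought flow, rest push out)

dq_C1/dt = -E_Se1/2 + q_C2/8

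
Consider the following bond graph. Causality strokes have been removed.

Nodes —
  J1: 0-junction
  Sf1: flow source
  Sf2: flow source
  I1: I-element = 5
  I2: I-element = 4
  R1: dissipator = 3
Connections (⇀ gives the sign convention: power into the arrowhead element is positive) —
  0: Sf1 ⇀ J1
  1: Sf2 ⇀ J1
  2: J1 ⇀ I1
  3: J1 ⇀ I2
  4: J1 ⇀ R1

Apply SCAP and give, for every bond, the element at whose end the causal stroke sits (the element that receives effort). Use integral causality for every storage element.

bond 0 |Sf1
bond 1 |Sf2
bond 2 |I1
bond 3 |I2
bond 4 |J1

b0 stroke at Sf1  (Sf1 (Sf) sets flow on bond)
b1 stroke at Sf2  (source Sf2 imposes f)
b2 stroke at I1  (I1 integral (f out))
b3 stroke at I2  (I2: I, integral causality)
b4 stroke at J1  (J1 needs exactly one e-in)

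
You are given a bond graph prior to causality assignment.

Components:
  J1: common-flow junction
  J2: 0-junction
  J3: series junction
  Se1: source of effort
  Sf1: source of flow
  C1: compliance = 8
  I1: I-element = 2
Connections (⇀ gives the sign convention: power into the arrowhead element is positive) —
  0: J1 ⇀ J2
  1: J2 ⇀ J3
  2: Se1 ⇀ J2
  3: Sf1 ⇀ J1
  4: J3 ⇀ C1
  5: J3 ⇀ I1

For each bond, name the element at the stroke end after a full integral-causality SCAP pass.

β0 stroke at J1
β1 stroke at J3
β2 stroke at J2
β3 stroke at Sf1
β4 stroke at J3
β5 stroke at I1

b2 |J2  (Se1: effort source, stroke at far end)
b3 |Sf1  (source Sf1 imposes f)
b0 |J1  (common-f at J1 fixed by 3)
b1 |J3  (J2: bond 2 brought effort, rest push out)
b4 |J3  (C1 outputs effort q/C1)
b5 |I1  (closing 1-jn rule on J3)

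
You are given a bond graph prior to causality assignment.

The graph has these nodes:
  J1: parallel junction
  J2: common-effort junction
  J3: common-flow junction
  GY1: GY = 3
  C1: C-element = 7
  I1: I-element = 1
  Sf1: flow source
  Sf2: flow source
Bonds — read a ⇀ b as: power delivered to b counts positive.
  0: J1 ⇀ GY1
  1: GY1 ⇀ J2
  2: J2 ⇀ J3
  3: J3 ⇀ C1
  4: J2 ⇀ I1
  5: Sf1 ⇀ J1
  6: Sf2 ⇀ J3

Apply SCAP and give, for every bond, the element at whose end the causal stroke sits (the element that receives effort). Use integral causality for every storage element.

#5 stroke→Sf1  (Sf1 (Sf) sets flow on bond)
#6 stroke→Sf2  (Sf2 (Sf) sets flow on bond)
#0 stroke→J1  (closing 0-jn rule on J1)
#2 stroke→J3  (J3: bond 6 brought flow, rest push out)
#3 stroke→J3  (common-f at J3 fixed by 6)
#1 stroke→J2  (GY GY1: same side as bond 0)
#4 stroke→I1  (common-e at J2 fixed by 1)

b0 stroke→J1
b1 stroke→J2
b2 stroke→J3
b3 stroke→J3
b4 stroke→I1
b5 stroke→Sf1
b6 stroke→Sf2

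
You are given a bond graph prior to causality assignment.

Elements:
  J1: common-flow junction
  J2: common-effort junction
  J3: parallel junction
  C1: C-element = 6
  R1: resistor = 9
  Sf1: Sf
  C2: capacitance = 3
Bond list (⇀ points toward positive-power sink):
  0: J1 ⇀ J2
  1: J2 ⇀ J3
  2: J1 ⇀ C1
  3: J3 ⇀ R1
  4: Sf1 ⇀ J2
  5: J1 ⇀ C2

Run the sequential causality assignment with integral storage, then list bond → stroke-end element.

b4 |Sf1  (source Sf1 imposes f)
b2 |J1  (C1 outputs effort q/C1)
b5 |J1  (C2 outputs effort q/C2)
b0 |J2  (J1: last free bond brings flow in)
b1 |J3  (common-e at J2 fixed by 0)
b3 |R1  (0-jn J3 has e-setter on 1)

b0 |J2
b1 |J3
b2 |J1
b3 |R1
b4 |Sf1
b5 |J1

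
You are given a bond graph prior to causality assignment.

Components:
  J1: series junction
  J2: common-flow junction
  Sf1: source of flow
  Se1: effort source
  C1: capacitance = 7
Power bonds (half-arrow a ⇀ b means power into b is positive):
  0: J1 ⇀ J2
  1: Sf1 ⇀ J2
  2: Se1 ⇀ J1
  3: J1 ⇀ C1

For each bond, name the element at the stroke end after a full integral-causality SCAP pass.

b0 →J2
b1 →Sf1
b2 →J1
b3 →J1

#1 stroke→Sf1  (source Sf1 imposes f)
#2 stroke→J1  (Se1: effort source, stroke at far end)
#0 stroke→J2  (J2: bond 1 brought flow, rest push out)
#3 stroke→J1  (common-f at J1 fixed by 0)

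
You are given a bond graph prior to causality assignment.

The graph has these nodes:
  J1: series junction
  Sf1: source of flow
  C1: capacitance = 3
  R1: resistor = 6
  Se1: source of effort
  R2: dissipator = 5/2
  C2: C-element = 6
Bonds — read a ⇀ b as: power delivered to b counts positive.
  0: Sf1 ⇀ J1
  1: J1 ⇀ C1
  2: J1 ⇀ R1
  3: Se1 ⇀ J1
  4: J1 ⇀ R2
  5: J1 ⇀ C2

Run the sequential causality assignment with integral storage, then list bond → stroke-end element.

b0 →Sf1  (Sf1 (Sf) sets flow on bond)
b3 →J1  (source Se1 imposes e)
b1 →J1  (common-f at J1 fixed by 0)
b2 →J1  (common-f at J1 fixed by 0)
b4 →J1  (common-f at J1 fixed by 0)
b5 →J1  (1-jn J1 has f-setter on 0)

b0 →Sf1
b1 →J1
b2 →J1
b3 →J1
b4 →J1
b5 →J1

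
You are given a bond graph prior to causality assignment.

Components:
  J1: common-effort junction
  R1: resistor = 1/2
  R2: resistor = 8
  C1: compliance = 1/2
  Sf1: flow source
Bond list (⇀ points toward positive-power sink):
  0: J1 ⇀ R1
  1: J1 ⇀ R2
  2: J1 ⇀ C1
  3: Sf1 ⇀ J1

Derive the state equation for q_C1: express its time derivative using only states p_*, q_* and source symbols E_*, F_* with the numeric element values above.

bond 3 stroke at Sf1  (Sf1 (Sf) sets flow on bond)
bond 2 stroke at J1  (C1 integral (e out))
bond 0 stroke at R1  (common-e at J1 fixed by 2)
bond 1 stroke at R2  (0-jn J1 has e-setter on 2)

dq_C1/dt = F_Sf1 - 17*q_C1/4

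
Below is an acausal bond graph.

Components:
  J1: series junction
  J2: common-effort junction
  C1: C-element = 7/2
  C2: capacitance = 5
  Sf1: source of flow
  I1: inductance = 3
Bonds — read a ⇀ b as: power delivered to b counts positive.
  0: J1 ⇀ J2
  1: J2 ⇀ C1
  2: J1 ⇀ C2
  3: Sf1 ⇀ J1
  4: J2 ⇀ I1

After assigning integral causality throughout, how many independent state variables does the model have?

b3 stroke at Sf1  (Sf1 (Sf) sets flow on bond)
b0 stroke at J1  (J1: bond 3 brought flow, rest push out)
b2 stroke at J1  (1-jn J1 has f-setter on 3)
b1 stroke at J2  (C1 integral (e out))
b4 stroke at I1  (J2 effort already set via bond 1)

3  (C1, C2, I1 all integral)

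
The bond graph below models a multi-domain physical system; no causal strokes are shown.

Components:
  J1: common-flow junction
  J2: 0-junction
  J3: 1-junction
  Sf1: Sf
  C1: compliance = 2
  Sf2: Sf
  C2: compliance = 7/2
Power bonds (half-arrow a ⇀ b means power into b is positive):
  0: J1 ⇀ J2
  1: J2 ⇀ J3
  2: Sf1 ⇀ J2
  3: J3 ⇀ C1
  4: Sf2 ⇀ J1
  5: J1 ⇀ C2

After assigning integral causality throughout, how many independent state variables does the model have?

2  (C1, C2 all integral)

β2 |Sf1  (Sf1: flow source, stroke at near end)
β4 |Sf2  (Sf2 fixes flow; stroke at Sf2)
β0 |J1  (common-f at J1 fixed by 4)
β5 |J1  (common-f at J1 fixed by 4)
β1 |J2  (J2: last free bond brings effort in)
β3 |J3  (1-jn J3 has f-setter on 1)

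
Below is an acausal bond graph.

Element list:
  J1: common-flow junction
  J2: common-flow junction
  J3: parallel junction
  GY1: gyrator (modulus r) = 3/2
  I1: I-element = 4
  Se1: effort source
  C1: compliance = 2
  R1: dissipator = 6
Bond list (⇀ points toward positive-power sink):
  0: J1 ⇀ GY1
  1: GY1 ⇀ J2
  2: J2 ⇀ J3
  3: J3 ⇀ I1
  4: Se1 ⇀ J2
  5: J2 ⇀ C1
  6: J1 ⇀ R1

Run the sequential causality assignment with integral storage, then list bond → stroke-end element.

#4 |J2  (Se1 (Se) sets effort on bond)
#3 |I1  (I1 integral (f out))
#2 |J3  (J3: last free bond brings effort in)
#1 |J2  (J2: bond 2 brought flow, rest push out)
#5 |J2  (common-f at J2 fixed by 2)
#0 |J1  (GY1 both-in/both-out from 1)
#6 |R1  (only one flow-in slot at J1)

bond 0 →J1
bond 1 →J2
bond 2 →J3
bond 3 →I1
bond 4 →J2
bond 5 →J2
bond 6 →R1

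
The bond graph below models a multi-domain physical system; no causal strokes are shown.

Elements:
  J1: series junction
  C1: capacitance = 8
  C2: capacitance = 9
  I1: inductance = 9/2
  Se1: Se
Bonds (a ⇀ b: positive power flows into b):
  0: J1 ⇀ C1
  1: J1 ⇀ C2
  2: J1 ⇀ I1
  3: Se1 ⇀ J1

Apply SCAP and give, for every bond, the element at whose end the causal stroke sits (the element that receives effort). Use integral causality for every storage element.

b3 →J1  (Se1 fixes effort; stroke away)
b0 →J1  (prefer integral on C1)
b1 →J1  (prefer integral on C2)
b2 →I1  (closing 1-jn rule on J1)

bond 0 →J1
bond 1 →J1
bond 2 →I1
bond 3 →J1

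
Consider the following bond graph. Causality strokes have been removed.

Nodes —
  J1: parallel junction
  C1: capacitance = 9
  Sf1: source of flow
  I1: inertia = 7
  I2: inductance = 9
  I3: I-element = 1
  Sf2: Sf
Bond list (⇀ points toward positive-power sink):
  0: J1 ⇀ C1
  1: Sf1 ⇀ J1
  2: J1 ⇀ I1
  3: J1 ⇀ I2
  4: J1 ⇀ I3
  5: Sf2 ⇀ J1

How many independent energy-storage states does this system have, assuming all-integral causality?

4  (C1, I1, I2, I3 all integral)

bond 1 |Sf1  (Sf1 fixes flow; stroke at Sf1)
bond 5 |Sf2  (Sf2 fixes flow; stroke at Sf2)
bond 0 |J1  (C1 outputs effort q/C1)
bond 2 |I1  (J1: bond 0 brought effort, rest push out)
bond 3 |I2  (J1: bond 0 brought effort, rest push out)
bond 4 |I3  (common-e at J1 fixed by 0)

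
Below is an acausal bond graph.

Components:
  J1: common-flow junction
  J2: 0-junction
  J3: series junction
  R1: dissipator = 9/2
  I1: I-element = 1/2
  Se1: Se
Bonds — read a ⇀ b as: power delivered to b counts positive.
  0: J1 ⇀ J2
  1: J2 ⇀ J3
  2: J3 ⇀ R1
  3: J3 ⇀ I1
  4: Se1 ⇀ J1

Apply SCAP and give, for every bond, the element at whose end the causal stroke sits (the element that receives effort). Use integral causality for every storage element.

#0 stroke at J2
#1 stroke at J3
#2 stroke at J3
#3 stroke at I1
#4 stroke at J1

bond 4 stroke→J1  (Se1 fixes effort; stroke away)
bond 0 stroke→J2  (J1 needs exactly one f-in)
bond 1 stroke→J3  (J2 effort already set via bond 0)
bond 3 stroke→I1  (prefer integral on I1)
bond 2 stroke→J3  (common-f at J3 fixed by 3)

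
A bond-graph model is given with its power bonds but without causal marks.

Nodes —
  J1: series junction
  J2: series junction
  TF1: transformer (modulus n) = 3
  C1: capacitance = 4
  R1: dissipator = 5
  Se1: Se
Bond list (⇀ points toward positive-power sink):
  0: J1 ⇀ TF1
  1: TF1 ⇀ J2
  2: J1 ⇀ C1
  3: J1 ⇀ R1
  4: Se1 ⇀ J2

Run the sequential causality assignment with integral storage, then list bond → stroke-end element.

bond 0 stroke at J1
bond 1 stroke at TF1
bond 2 stroke at J1
bond 3 stroke at R1
bond 4 stroke at J2

β4 |J2  (Se1 (Se) sets effort on bond)
β1 |TF1  (J2: last free bond brings flow in)
β0 |J1  (through TF1, causality passes straight; one stroke at TF1)
β2 |J1  (prefer integral on C1)
β3 |R1  (J1 needs exactly one f-in)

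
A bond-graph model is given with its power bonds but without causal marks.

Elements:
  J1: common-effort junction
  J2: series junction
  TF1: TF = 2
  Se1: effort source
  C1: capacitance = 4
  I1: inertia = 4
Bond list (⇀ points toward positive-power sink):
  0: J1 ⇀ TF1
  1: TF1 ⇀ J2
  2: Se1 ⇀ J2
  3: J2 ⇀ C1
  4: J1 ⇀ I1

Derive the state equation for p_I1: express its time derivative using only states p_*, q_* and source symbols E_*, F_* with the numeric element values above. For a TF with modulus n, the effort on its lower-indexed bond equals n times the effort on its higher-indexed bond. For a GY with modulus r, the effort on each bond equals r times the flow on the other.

#2 |J2  (Se1 fixes effort; stroke away)
#3 |J2  (C1: C, integral causality)
#1 |TF1  (J2 needs exactly one f-in)
#0 |J1  (through TF1, causality passes straight; one stroke at TF1)
#4 |I1  (J1 effort already set via bond 0)

dp_I1/dt = -2*E_Se1 + q_C1/2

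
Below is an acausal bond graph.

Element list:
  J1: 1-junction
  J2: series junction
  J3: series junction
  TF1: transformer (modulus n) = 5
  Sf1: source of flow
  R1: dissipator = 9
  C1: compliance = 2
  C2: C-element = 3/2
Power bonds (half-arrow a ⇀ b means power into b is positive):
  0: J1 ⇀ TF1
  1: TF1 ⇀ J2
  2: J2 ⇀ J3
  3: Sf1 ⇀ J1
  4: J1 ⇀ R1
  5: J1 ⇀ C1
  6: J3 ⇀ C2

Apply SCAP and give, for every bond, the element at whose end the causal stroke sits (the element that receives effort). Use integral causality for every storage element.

β0 stroke→J1
β1 stroke→TF1
β2 stroke→J2
β3 stroke→Sf1
β4 stroke→J1
β5 stroke→J1
β6 stroke→J3

β3 →Sf1  (Sf1 (Sf) sets flow on bond)
β0 →J1  (J1 flow already set via bond 3)
β4 →J1  (common-f at J1 fixed by 3)
β5 →J1  (1-jn J1 has f-setter on 3)
β1 →TF1  (through TF1, causality passes straight; one stroke at TF1)
β2 →J2  (J2 flow already set via bond 1)
β6 →J3  (J3: bond 2 brought flow, rest push out)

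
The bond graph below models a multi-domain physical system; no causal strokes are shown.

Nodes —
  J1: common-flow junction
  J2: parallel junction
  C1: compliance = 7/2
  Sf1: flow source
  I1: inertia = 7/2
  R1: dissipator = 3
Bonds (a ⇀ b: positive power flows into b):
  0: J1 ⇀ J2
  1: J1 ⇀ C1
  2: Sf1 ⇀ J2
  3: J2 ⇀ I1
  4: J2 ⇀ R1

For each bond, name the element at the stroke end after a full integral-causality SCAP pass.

bond 2 |Sf1  (Sf1: flow source, stroke at near end)
bond 1 |J1  (C1 outputs effort q/C1)
bond 0 |J2  (J1: last free bond brings flow in)
bond 3 |I1  (J2: bond 0 brought effort, rest push out)
bond 4 |R1  (J2: bond 0 brought effort, rest push out)

b0 →J2
b1 →J1
b2 →Sf1
b3 →I1
b4 →R1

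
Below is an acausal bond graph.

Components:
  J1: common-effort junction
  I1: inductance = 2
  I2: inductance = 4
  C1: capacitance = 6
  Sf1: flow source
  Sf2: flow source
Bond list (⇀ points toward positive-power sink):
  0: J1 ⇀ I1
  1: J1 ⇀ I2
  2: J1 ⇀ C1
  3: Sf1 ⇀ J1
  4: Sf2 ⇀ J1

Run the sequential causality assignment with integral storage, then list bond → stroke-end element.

bond 3 stroke→Sf1  (Sf1 (Sf) sets flow on bond)
bond 4 stroke→Sf2  (Sf2 fixes flow; stroke at Sf2)
bond 0 stroke→I1  (I1 integral (f out))
bond 1 stroke→I2  (I2: I, integral causality)
bond 2 stroke→J1  (J1: last free bond brings effort in)

β0 →I1
β1 →I2
β2 →J1
β3 →Sf1
β4 →Sf2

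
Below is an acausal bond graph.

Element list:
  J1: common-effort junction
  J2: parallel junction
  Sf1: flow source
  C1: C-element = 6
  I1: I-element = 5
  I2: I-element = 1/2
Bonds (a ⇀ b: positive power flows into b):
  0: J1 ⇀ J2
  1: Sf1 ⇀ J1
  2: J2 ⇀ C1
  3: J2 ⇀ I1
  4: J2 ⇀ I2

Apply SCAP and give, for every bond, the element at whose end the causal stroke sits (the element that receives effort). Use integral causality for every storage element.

#0 |J1
#1 |Sf1
#2 |J2
#3 |I1
#4 |I2

β1 |Sf1  (Sf1 fixes flow; stroke at Sf1)
β0 |J1  (closing 0-jn rule on J1)
β2 |J2  (C1 outputs effort q/C1)
β3 |I1  (0-jn J2 has e-setter on 2)
β4 |I2  (J2: bond 2 brought effort, rest push out)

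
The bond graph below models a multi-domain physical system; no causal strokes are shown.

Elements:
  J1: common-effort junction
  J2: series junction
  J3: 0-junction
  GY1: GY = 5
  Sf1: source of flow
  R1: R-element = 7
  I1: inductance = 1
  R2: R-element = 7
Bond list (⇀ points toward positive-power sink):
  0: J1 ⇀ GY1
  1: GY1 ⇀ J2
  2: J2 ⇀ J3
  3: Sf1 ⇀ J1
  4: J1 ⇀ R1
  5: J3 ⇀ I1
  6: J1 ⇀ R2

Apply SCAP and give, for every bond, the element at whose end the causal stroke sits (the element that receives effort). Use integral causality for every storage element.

b0 |J1
b1 |J2
b2 |J3
b3 |Sf1
b4 |R1
b5 |I1
b6 |R2

bond 3 stroke→Sf1  (source Sf1 imposes f)
bond 5 stroke→I1  (I1 outputs flow p/I1)
bond 2 stroke→J3  (J3 needs exactly one e-in)
bond 1 stroke→J2  (J2: bond 2 brought flow, rest push out)
bond 0 stroke→J1  (GY1 both-in/both-out from 1)
bond 4 stroke→R1  (common-e at J1 fixed by 0)
bond 6 stroke→R2  (common-e at J1 fixed by 0)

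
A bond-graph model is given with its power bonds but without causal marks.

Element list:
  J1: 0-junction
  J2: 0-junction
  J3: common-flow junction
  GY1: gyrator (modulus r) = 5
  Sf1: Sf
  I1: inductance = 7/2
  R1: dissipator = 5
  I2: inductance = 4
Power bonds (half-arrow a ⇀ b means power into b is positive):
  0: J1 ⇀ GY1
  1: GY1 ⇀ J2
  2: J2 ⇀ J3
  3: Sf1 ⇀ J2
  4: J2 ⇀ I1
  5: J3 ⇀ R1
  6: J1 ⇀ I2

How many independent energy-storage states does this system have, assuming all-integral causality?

2  (I1, I2 all integral)

β3 →Sf1  (Sf1: flow source, stroke at near end)
β4 →I1  (I1 outputs flow p/I1)
β6 →I2  (prefer integral on I2)
β0 →J1  (closing 0-jn rule on J1)
β1 →J2  (GY1 both-in/both-out from 0)
β2 →J3  (common-e at J2 fixed by 1)
β5 →R1  (J3: last free bond brings flow in)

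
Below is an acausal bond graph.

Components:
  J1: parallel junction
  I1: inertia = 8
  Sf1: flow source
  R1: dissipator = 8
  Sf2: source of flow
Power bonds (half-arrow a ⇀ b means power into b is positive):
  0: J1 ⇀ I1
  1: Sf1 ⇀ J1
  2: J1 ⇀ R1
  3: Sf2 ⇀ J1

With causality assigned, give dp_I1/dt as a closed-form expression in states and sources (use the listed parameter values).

bond 1 stroke→Sf1  (Sf1 fixes flow; stroke at Sf1)
bond 3 stroke→Sf2  (source Sf2 imposes f)
bond 0 stroke→I1  (prefer integral on I1)
bond 2 stroke→J1  (closing 0-jn rule on J1)

dp_I1/dt = 8*F_Sf1 + 8*F_Sf2 - p_I1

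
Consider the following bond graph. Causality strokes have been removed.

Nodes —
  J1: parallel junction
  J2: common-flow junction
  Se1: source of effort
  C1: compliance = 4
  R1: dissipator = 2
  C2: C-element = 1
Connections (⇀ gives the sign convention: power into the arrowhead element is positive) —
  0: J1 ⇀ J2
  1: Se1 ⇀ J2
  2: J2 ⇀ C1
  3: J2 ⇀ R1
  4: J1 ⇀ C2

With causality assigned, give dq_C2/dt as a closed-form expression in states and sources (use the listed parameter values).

dq_C2/dt = -E_Se1/2 + q_C1/8 - q_C2/2

#1 stroke at J2  (Se1: effort source, stroke at far end)
#2 stroke at J2  (prefer integral on C1)
#4 stroke at J1  (C2 outputs effort q/C2)
#0 stroke at J2  (0-jn J1 has e-setter on 4)
#3 stroke at R1  (closing 1-jn rule on J2)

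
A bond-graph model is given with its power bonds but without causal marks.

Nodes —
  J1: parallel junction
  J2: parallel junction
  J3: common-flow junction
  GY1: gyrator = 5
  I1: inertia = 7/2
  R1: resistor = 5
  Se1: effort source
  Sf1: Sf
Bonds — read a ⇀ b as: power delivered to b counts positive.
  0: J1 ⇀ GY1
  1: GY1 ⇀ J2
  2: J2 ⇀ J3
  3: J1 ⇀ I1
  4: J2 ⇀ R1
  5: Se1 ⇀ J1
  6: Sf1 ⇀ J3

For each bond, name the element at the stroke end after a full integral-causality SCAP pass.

β5 stroke at J1  (Se1: effort source, stroke at far end)
β6 stroke at Sf1  (source Sf1 imposes f)
β0 stroke at GY1  (J1: bond 5 brought effort, rest push out)
β3 stroke at I1  (J1 effort already set via bond 5)
β2 stroke at J3  (1-jn J3 has f-setter on 6)
β1 stroke at GY1  (GY GY1: same side as bond 0)
β4 stroke at J2  (J2: last free bond brings effort in)

bond 0 stroke at GY1
bond 1 stroke at GY1
bond 2 stroke at J3
bond 3 stroke at I1
bond 4 stroke at J2
bond 5 stroke at J1
bond 6 stroke at Sf1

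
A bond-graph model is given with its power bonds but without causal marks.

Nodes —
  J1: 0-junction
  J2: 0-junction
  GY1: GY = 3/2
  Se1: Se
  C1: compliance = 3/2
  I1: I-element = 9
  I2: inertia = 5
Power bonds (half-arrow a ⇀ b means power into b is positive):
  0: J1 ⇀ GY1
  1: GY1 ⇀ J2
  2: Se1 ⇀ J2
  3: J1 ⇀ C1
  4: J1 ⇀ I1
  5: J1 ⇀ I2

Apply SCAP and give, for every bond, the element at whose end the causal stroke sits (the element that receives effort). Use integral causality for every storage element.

bond 2 stroke→J2  (source Se1 imposes e)
bond 1 stroke→GY1  (common-e at J2 fixed by 2)
bond 0 stroke→GY1  (through GY1, causality inverts; strokes same side of GY1)
bond 3 stroke→J1  (C1 integral (e out))
bond 4 stroke→I1  (J1 effort already set via bond 3)
bond 5 stroke→I2  (0-jn J1 has e-setter on 3)

β0 |GY1
β1 |GY1
β2 |J2
β3 |J1
β4 |I1
β5 |I2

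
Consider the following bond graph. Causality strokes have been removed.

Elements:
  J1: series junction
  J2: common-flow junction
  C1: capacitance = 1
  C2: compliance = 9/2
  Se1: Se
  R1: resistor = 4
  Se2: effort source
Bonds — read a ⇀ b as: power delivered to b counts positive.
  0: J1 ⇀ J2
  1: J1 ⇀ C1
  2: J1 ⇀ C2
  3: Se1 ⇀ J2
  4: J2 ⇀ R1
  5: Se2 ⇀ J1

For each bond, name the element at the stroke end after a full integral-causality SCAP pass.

bond 3 →J2  (Se1: effort source, stroke at far end)
bond 5 →J1  (Se2: effort source, stroke at far end)
bond 1 →J1  (prefer integral on C1)
bond 2 →J1  (C2 outputs effort q/C2)
bond 0 →J2  (closing 1-jn rule on J1)
bond 4 →R1  (only one flow-in slot at J2)

#0 stroke at J2
#1 stroke at J1
#2 stroke at J1
#3 stroke at J2
#4 stroke at R1
#5 stroke at J1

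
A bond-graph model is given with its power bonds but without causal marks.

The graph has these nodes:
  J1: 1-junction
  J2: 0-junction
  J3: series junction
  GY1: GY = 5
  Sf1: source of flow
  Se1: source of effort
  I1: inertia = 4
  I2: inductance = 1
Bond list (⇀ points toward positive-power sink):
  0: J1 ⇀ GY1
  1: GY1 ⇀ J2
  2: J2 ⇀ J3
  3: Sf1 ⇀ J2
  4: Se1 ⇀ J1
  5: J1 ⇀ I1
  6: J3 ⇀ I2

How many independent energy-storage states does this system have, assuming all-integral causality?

2  (I1, I2 all integral)

bond 3 stroke→Sf1  (Sf1: flow source, stroke at near end)
bond 4 stroke→J1  (Se1 (Se) sets effort on bond)
bond 5 stroke→I1  (I1: I, integral causality)
bond 0 stroke→J1  (J1: bond 5 brought flow, rest push out)
bond 1 stroke→J2  (GY1: gyrator matches bond 0)
bond 2 stroke→J3  (J2 effort already set via bond 1)
bond 6 stroke→I2  (closing 1-jn rule on J3)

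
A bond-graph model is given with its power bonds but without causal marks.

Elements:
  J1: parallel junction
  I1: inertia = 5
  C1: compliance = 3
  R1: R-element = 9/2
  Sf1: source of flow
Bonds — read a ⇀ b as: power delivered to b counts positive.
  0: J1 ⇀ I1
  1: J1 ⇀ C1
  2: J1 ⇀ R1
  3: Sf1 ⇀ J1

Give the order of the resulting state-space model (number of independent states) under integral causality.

bond 3 →Sf1  (Sf1 (Sf) sets flow on bond)
bond 0 →I1  (I1: I, integral causality)
bond 1 →J1  (C1 integral (e out))
bond 2 →R1  (0-jn J1 has e-setter on 1)

2  (C1, I1 all integral)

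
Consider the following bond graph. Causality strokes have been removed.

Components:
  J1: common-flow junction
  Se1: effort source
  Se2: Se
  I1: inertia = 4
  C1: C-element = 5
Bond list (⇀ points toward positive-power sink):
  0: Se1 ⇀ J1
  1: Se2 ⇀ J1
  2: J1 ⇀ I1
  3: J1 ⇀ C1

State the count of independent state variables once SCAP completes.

2  (C1, I1 all integral)

bond 0 stroke→J1  (source Se1 imposes e)
bond 1 stroke→J1  (Se2: effort source, stroke at far end)
bond 2 stroke→I1  (I1 outputs flow p/I1)
bond 3 stroke→J1  (common-f at J1 fixed by 2)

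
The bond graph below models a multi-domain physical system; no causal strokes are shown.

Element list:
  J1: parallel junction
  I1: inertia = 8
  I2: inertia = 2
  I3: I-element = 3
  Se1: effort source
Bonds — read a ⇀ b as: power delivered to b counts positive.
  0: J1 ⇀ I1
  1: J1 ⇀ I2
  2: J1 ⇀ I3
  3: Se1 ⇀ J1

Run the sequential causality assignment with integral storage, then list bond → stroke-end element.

bond 0 stroke→I1
bond 1 stroke→I2
bond 2 stroke→I3
bond 3 stroke→J1

#3 |J1  (source Se1 imposes e)
#0 |I1  (common-e at J1 fixed by 3)
#1 |I2  (0-jn J1 has e-setter on 3)
#2 |I3  (common-e at J1 fixed by 3)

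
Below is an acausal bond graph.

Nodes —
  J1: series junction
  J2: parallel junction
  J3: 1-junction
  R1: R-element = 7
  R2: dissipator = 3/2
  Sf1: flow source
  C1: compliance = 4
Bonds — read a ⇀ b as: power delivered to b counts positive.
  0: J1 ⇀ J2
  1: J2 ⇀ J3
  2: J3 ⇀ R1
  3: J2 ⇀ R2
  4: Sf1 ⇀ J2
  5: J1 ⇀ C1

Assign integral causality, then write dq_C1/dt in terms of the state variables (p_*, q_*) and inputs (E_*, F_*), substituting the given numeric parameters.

dq_C1/dt = -F_Sf1 - 17*q_C1/84

b4 |Sf1  (source Sf1 imposes f)
b5 |J1  (prefer integral on C1)
b0 |J2  (J1: last free bond brings flow in)
b1 |J3  (0-jn J2 has e-setter on 0)
b3 |R2  (J2 effort already set via bond 0)
b2 |R1  (J3: last free bond brings flow in)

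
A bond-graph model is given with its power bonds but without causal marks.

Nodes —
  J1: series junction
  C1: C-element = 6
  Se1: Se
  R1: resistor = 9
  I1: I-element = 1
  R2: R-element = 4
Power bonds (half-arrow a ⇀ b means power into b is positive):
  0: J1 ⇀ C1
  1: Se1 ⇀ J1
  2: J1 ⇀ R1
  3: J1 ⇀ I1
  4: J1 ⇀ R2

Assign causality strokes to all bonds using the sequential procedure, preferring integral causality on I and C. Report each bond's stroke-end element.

#0 stroke→J1
#1 stroke→J1
#2 stroke→J1
#3 stroke→I1
#4 stroke→J1

β1 stroke at J1  (Se1 (Se) sets effort on bond)
β0 stroke at J1  (prefer integral on C1)
β3 stroke at I1  (prefer integral on I1)
β2 stroke at J1  (1-jn J1 has f-setter on 3)
β4 stroke at J1  (J1: bond 3 brought flow, rest push out)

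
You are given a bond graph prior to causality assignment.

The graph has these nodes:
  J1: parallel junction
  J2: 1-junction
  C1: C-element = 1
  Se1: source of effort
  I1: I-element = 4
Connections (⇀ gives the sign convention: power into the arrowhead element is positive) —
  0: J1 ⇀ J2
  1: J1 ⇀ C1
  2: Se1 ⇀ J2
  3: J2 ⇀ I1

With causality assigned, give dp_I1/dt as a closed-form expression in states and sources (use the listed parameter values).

#2 |J2  (Se1 (Se) sets effort on bond)
#1 |J1  (C1: C, integral causality)
#0 |J2  (0-jn J1 has e-setter on 1)
#3 |I1  (closing 1-jn rule on J2)

dp_I1/dt = E_Se1 + q_C1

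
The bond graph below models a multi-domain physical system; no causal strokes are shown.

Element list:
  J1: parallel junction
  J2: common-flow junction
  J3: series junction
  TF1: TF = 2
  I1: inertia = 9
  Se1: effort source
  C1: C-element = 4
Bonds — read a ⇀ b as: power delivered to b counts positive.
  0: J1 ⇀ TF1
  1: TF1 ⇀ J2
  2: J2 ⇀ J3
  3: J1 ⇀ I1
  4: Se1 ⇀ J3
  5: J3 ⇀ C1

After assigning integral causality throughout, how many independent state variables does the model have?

β4 →J3  (Se1 fixes effort; stroke away)
β3 →I1  (prefer integral on I1)
β0 →J1  (only one effort-in slot at J1)
β1 →TF1  (TF TF1: opposite of bond 0)
β2 →J2  (1-jn J2 has f-setter on 1)
β5 →J3  (J3: bond 2 brought flow, rest push out)

2  (C1, I1 all integral)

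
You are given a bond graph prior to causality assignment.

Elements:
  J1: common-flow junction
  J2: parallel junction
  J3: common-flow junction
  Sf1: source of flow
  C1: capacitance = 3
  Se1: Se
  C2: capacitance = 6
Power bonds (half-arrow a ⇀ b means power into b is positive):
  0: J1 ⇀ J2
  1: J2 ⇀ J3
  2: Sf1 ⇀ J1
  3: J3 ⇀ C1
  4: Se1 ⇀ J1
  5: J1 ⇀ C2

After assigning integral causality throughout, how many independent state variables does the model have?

β2 stroke→Sf1  (Sf1 (Sf) sets flow on bond)
β4 stroke→J1  (source Se1 imposes e)
β0 stroke→J1  (1-jn J1 has f-setter on 2)
β5 stroke→J1  (1-jn J1 has f-setter on 2)
β1 stroke→J2  (J2: last free bond brings effort in)
β3 stroke→J3  (J3: bond 1 brought flow, rest push out)

2  (C1, C2 all integral)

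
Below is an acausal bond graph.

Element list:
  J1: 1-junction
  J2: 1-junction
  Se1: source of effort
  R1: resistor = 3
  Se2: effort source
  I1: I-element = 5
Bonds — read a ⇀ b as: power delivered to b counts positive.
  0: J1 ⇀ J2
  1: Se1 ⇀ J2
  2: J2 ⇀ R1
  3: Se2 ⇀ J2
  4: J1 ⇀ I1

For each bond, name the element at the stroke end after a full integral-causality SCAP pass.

b0 stroke at J1
b1 stroke at J2
b2 stroke at J2
b3 stroke at J2
b4 stroke at I1

b1 →J2  (Se1 (Se) sets effort on bond)
b3 →J2  (source Se2 imposes e)
b4 →I1  (prefer integral on I1)
b0 →J1  (1-jn J1 has f-setter on 4)
b2 →J2  (J2 flow already set via bond 0)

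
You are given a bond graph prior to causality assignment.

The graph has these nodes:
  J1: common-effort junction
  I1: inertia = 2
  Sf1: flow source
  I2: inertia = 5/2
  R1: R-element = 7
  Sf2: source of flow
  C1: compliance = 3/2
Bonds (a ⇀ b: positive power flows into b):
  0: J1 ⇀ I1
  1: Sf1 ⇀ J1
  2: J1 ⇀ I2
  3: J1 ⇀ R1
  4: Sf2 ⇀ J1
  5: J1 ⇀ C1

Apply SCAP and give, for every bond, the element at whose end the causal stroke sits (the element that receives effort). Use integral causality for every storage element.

β0 |I1
β1 |Sf1
β2 |I2
β3 |R1
β4 |Sf2
β5 |J1

b1 stroke at Sf1  (source Sf1 imposes f)
b4 stroke at Sf2  (Sf2 (Sf) sets flow on bond)
b0 stroke at I1  (I1 integral (f out))
b2 stroke at I2  (I2: I, integral causality)
b5 stroke at J1  (prefer integral on C1)
b3 stroke at R1  (J1: bond 5 brought effort, rest push out)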